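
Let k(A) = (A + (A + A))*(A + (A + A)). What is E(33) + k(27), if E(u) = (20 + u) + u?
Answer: 6647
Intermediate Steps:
k(A) = 9*A² (k(A) = (A + 2*A)*(A + 2*A) = (3*A)*(3*A) = 9*A²)
E(u) = 20 + 2*u
E(33) + k(27) = (20 + 2*33) + 9*27² = (20 + 66) + 9*729 = 86 + 6561 = 6647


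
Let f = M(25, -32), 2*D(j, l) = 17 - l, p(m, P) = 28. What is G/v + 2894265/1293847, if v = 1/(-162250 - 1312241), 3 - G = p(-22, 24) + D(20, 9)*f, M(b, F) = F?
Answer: -196499870064066/1293847 ≈ -1.5187e+8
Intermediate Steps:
D(j, l) = 17/2 - l/2 (D(j, l) = (17 - l)/2 = 17/2 - l/2)
f = -32
G = 103 (G = 3 - (28 + (17/2 - ½*9)*(-32)) = 3 - (28 + (17/2 - 9/2)*(-32)) = 3 - (28 + 4*(-32)) = 3 - (28 - 128) = 3 - 1*(-100) = 3 + 100 = 103)
v = -1/1474491 (v = 1/(-1474491) = -1/1474491 ≈ -6.7820e-7)
G/v + 2894265/1293847 = 103/(-1/1474491) + 2894265/1293847 = 103*(-1474491) + 2894265*(1/1293847) = -151872573 + 2894265/1293847 = -196499870064066/1293847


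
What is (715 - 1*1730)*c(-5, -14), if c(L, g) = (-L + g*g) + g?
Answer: -189805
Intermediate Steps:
c(L, g) = g + g² - L (c(L, g) = (-L + g²) + g = (g² - L) + g = g + g² - L)
(715 - 1*1730)*c(-5, -14) = (715 - 1*1730)*(-14 + (-14)² - 1*(-5)) = (715 - 1730)*(-14 + 196 + 5) = -1015*187 = -189805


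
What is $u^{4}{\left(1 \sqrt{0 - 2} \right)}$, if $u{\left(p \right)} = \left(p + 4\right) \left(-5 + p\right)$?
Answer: $\left(22 + i \sqrt{2}\right)^{4} \approx 2.2845 \cdot 10^{5} + 59985.0 i$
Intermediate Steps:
$u{\left(p \right)} = \left(-5 + p\right) \left(4 + p\right)$ ($u{\left(p \right)} = \left(4 + p\right) \left(-5 + p\right) = \left(-5 + p\right) \left(4 + p\right)$)
$u^{4}{\left(1 \sqrt{0 - 2} \right)} = \left(-20 + \left(1 \sqrt{0 - 2}\right)^{2} - 1 \sqrt{0 - 2}\right)^{4} = \left(-20 + \left(1 \sqrt{-2}\right)^{2} - 1 \sqrt{-2}\right)^{4} = \left(-20 + \left(1 i \sqrt{2}\right)^{2} - 1 i \sqrt{2}\right)^{4} = \left(-20 + \left(i \sqrt{2}\right)^{2} - i \sqrt{2}\right)^{4} = \left(-20 - 2 - i \sqrt{2}\right)^{4} = \left(-22 - i \sqrt{2}\right)^{4}$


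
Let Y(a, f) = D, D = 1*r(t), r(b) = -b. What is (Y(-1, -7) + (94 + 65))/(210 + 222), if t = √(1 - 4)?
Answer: 53/144 - I*√3/432 ≈ 0.36806 - 0.0040094*I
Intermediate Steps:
t = I*√3 (t = √(-3) = I*√3 ≈ 1.732*I)
D = -I*√3 (D = 1*(-I*√3) = -I*√3 ≈ -1.732*I)
Y(a, f) = -I*√3
(Y(-1, -7) + (94 + 65))/(210 + 222) = (-I*√3 + (94 + 65))/(210 + 222) = (-I*√3 + 159)/432 = (159 - I*√3)*(1/432) = 53/144 - I*√3/432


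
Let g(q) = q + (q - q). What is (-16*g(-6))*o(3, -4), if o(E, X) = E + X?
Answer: -96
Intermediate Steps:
g(q) = q (g(q) = q + 0 = q)
(-16*g(-6))*o(3, -4) = (-16*(-6))*(3 - 4) = 96*(-1) = -96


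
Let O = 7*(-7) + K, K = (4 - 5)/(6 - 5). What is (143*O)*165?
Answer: -1179750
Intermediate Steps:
K = -1 (K = -1/1 = -1*1 = -1)
O = -50 (O = 7*(-7) - 1 = -49 - 1 = -50)
(143*O)*165 = (143*(-50))*165 = -7150*165 = -1179750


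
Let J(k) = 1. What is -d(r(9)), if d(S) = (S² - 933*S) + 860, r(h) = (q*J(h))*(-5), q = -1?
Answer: 3780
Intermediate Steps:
r(h) = 5 (r(h) = -1*1*(-5) = -1*(-5) = 5)
d(S) = 860 + S² - 933*S
-d(r(9)) = -(860 + 5² - 933*5) = -(860 + 25 - 4665) = -1*(-3780) = 3780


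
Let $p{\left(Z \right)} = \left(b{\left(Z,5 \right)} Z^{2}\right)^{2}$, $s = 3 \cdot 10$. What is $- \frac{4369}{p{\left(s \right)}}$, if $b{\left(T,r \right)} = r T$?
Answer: $- \frac{4369}{18225000000} \approx -2.3973 \cdot 10^{-7}$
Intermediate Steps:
$s = 30$
$b{\left(T,r \right)} = T r$
$p{\left(Z \right)} = 25 Z^{6}$ ($p{\left(Z \right)} = \left(Z 5 Z^{2}\right)^{2} = \left(5 Z Z^{2}\right)^{2} = \left(5 Z^{3}\right)^{2} = 25 Z^{6}$)
$- \frac{4369}{p{\left(s \right)}} = - \frac{4369}{25 \cdot 30^{6}} = - \frac{4369}{25 \cdot 729000000} = - \frac{4369}{18225000000}$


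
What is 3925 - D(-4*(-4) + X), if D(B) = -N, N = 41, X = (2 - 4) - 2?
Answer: 3966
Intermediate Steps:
X = -4 (X = -2 - 2 = -4)
D(B) = -41 (D(B) = -1*41 = -41)
3925 - D(-4*(-4) + X) = 3925 - 1*(-41) = 3925 + 41 = 3966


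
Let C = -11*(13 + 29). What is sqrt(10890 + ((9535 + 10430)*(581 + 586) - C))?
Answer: sqrt(23310507) ≈ 4828.1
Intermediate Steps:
C = -462 (C = -11*42 = -462)
sqrt(10890 + ((9535 + 10430)*(581 + 586) - C)) = sqrt(10890 + ((9535 + 10430)*(581 + 586) - 1*(-462))) = sqrt(10890 + (19965*1167 + 462)) = sqrt(10890 + (23299155 + 462)) = sqrt(10890 + 23299617) = sqrt(23310507)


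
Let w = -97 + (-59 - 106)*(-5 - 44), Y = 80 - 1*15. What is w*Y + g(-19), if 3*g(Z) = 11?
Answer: 1557671/3 ≈ 5.1922e+5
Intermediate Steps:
g(Z) = 11/3 (g(Z) = (⅓)*11 = 11/3)
Y = 65 (Y = 80 - 15 = 65)
w = 7988 (w = -97 - 165*(-49) = -97 + 8085 = 7988)
w*Y + g(-19) = 7988*65 + 11/3 = 519220 + 11/3 = 1557671/3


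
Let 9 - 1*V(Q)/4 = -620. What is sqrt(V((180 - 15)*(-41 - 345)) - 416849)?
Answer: 3*I*sqrt(46037) ≈ 643.69*I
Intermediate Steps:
V(Q) = 2516 (V(Q) = 36 - 4*(-620) = 36 + 2480 = 2516)
sqrt(V((180 - 15)*(-41 - 345)) - 416849) = sqrt(2516 - 416849) = sqrt(-414333) = 3*I*sqrt(46037)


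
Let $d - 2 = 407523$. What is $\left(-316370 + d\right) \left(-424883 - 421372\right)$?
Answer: $-77140374525$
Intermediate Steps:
$d = 407525$ ($d = 2 + 407523 = 407525$)
$\left(-316370 + d\right) \left(-424883 - 421372\right) = \left(-316370 + 407525\right) \left(-424883 - 421372\right) = 91155 \left(-846255\right) = -77140374525$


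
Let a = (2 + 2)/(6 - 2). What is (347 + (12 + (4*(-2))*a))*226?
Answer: 79326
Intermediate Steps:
a = 1 (a = 4/4 = 4*(1/4) = 1)
(347 + (12 + (4*(-2))*a))*226 = (347 + (12 + (4*(-2))*1))*226 = (347 + (12 - 8*1))*226 = (347 + (12 - 8))*226 = (347 + 4)*226 = 351*226 = 79326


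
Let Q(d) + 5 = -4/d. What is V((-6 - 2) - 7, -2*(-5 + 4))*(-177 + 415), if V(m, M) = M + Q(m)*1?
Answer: -9758/15 ≈ -650.53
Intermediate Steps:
Q(d) = -5 - 4/d
V(m, M) = -5 + M - 4/m (V(m, M) = M + (-5 - 4/m)*1 = M + (-5 - 4/m) = -5 + M - 4/m)
V((-6 - 2) - 7, -2*(-5 + 4))*(-177 + 415) = (-5 - 2*(-5 + 4) - 4/((-6 - 2) - 7))*(-177 + 415) = (-5 - 2*(-1) - 4/(-8 - 7))*238 = (-5 + 2 - 4/(-15))*238 = (-5 + 2 - 4*(-1/15))*238 = (-5 + 2 + 4/15)*238 = -41/15*238 = -9758/15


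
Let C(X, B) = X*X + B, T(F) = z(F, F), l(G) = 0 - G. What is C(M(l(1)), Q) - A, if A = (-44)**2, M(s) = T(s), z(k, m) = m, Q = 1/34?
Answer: -65789/34 ≈ -1935.0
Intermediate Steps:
Q = 1/34 ≈ 0.029412
l(G) = -G
T(F) = F
M(s) = s
C(X, B) = B + X**2 (C(X, B) = X**2 + B = B + X**2)
A = 1936
C(M(l(1)), Q) - A = (1/34 + (-1*1)**2) - 1*1936 = (1/34 + (-1)**2) - 1936 = (1/34 + 1) - 1936 = 35/34 - 1936 = -65789/34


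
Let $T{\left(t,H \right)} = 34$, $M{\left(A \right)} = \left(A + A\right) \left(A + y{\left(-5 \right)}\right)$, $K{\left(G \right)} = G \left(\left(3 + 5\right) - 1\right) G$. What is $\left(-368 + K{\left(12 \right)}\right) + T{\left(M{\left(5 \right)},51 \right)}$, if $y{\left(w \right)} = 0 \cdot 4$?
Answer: $674$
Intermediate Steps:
$y{\left(w \right)} = 0$
$K{\left(G \right)} = 7 G^{2}$ ($K{\left(G \right)} = G \left(8 - 1\right) G = G 7 G = 7 G G = 7 G^{2}$)
$M{\left(A \right)} = 2 A^{2}$ ($M{\left(A \right)} = \left(A + A\right) \left(A + 0\right) = 2 A A = 2 A^{2}$)
$\left(-368 + K{\left(12 \right)}\right) + T{\left(M{\left(5 \right)},51 \right)} = \left(-368 + 7 \cdot 12^{2}\right) + 34 = \left(-368 + 7 \cdot 144\right) + 34 = \left(-368 + 1008\right) + 34 = 640 + 34 = 674$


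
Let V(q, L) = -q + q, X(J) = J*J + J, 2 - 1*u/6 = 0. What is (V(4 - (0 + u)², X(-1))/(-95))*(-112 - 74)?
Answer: 0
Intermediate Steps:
u = 12 (u = 12 - 6*0 = 12 + 0 = 12)
X(J) = J + J² (X(J) = J² + J = J + J²)
V(q, L) = 0
(V(4 - (0 + u)², X(-1))/(-95))*(-112 - 74) = (0/(-95))*(-112 - 74) = (0*(-1/95))*(-186) = 0*(-186) = 0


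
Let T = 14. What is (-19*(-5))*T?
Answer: 1330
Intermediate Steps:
(-19*(-5))*T = -19*(-5)*14 = 95*14 = 1330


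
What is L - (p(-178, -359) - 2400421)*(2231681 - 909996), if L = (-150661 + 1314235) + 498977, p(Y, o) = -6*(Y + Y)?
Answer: 3169778972776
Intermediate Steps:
p(Y, o) = -12*Y
L = 1662551 (L = 1163574 + 498977 = 1662551)
L - (p(-178, -359) - 2400421)*(2231681 - 909996) = 1662551 - (-12*(-178) - 2400421)*(2231681 - 909996) = 1662551 - (2136 - 2400421)*1321685 = 1662551 - (-2398285)*1321685 = 1662551 - 1*(-3169777310225) = 1662551 + 3169777310225 = 3169778972776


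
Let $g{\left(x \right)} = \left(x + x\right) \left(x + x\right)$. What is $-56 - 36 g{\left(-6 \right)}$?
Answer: $-5240$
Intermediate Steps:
$g{\left(x \right)} = 4 x^{2}$ ($g{\left(x \right)} = 2 x 2 x = 4 x^{2}$)
$-56 - 36 g{\left(-6 \right)} = -56 - 36 \cdot 4 \left(-6\right)^{2} = -56 - 36 \cdot 4 \cdot 36 = -56 - 5184 = -5240$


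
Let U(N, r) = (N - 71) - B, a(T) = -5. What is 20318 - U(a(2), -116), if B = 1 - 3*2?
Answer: 20389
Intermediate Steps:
B = -5 (B = 1 - 6 = -5)
U(N, r) = -66 + N (U(N, r) = (N - 71) - 1*(-5) = (-71 + N) + 5 = -66 + N)
20318 - U(a(2), -116) = 20318 - (-66 - 5) = 20318 - 1*(-71) = 20318 + 71 = 20389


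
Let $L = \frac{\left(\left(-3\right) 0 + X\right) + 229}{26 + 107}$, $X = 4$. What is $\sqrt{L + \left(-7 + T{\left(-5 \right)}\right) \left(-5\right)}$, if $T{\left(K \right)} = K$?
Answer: $\frac{\sqrt{1092329}}{133} \approx 7.8582$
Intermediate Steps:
$L = \frac{233}{133}$ ($L = \frac{\left(\left(-3\right) 0 + 4\right) + 229}{26 + 107} = \frac{\left(0 + 4\right) + 229}{133} = \left(4 + 229\right) \frac{1}{133} = 233 \cdot \frac{1}{133} = \frac{233}{133} \approx 1.7519$)
$\sqrt{L + \left(-7 + T{\left(-5 \right)}\right) \left(-5\right)} = \sqrt{\frac{233}{133} + \left(-7 - 5\right) \left(-5\right)} = \sqrt{\frac{233}{133} - -60} = \sqrt{\frac{233}{133} + 60} = \sqrt{\frac{8213}{133}} = \frac{\sqrt{1092329}}{133}$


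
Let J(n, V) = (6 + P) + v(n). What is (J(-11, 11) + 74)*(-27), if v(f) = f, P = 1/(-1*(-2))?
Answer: -3753/2 ≈ -1876.5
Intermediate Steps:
P = ½ (P = 1/2 = ½ ≈ 0.50000)
J(n, V) = 13/2 + n (J(n, V) = (6 + ½) + n = 13/2 + n)
(J(-11, 11) + 74)*(-27) = ((13/2 - 11) + 74)*(-27) = (-9/2 + 74)*(-27) = (139/2)*(-27) = -3753/2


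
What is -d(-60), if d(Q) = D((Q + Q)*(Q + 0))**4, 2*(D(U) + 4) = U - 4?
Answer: -166844652250896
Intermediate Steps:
D(U) = -6 + U/2 (D(U) = -4 + (U - 4)/2 = -4 + (-4 + U)/2 = -4 + (-2 + U/2) = -6 + U/2)
d(Q) = (-6 + Q**2)**4 (d(Q) = (-6 + ((Q + Q)*(Q + 0))/2)**4 = (-6 + ((2*Q)*Q)/2)**4 = (-6 + (2*Q**2)/2)**4 = (-6 + Q**2)**4)
-d(-60) = -(-6 + (-60)**2)**4 = -(-6 + 3600)**4 = -1*3594**4 = -1*166844652250896 = -166844652250896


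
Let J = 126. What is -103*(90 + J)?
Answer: -22248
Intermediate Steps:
-103*(90 + J) = -103*(90 + 126) = -103*216 = -22248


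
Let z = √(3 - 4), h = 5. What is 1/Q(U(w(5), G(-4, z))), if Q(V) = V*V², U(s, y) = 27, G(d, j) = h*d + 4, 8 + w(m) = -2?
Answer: 1/19683 ≈ 5.0805e-5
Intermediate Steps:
w(m) = -10 (w(m) = -8 - 2 = -10)
z = I (z = √(-1) = I ≈ 1.0*I)
G(d, j) = 4 + 5*d (G(d, j) = 5*d + 4 = 4 + 5*d)
Q(V) = V³
1/Q(U(w(5), G(-4, z))) = 1/(27³) = 1/19683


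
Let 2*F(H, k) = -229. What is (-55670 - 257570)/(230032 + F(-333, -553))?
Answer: -125296/91967 ≈ -1.3624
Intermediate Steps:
F(H, k) = -229/2 (F(H, k) = (½)*(-229) = -229/2)
(-55670 - 257570)/(230032 + F(-333, -553)) = (-55670 - 257570)/(230032 - 229/2) = -313240/459835/2 = -313240*2/459835 = -125296/91967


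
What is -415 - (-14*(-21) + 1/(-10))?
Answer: -7089/10 ≈ -708.90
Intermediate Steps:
-415 - (-14*(-21) + 1/(-10)) = -415 - (294 - 1/10) = -415 - 1*2939/10 = -415 - 2939/10 = -7089/10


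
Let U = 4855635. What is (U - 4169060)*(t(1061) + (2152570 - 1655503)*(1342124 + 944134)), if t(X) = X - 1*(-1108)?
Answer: 780239900973416625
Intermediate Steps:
t(X) = 1108 + X (t(X) = X + 1108 = 1108 + X)
(U - 4169060)*(t(1061) + (2152570 - 1655503)*(1342124 + 944134)) = (4855635 - 4169060)*((1108 + 1061) + (2152570 - 1655503)*(1342124 + 944134)) = 686575*(2169 + 497067*2286258) = 686575*(2169 + 1136423405286) = 686575*1136423407455 = 780239900973416625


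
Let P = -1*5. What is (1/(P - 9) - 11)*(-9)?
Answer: 1395/14 ≈ 99.643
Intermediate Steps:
P = -5
(1/(P - 9) - 11)*(-9) = (1/(-5 - 9) - 11)*(-9) = (1/(-14) - 11)*(-9) = (-1/14 - 11)*(-9) = -155/14*(-9) = 1395/14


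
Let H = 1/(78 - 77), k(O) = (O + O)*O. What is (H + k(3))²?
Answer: 361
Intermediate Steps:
k(O) = 2*O² (k(O) = (2*O)*O = 2*O²)
H = 1 (H = 1/1 = 1)
(H + k(3))² = (1 + 2*3²)² = (1 + 2*9)² = (1 + 18)² = 19² = 361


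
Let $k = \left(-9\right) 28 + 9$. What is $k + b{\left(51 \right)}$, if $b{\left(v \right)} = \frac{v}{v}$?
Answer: $-242$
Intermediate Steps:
$k = -243$ ($k = -252 + 9 = -243$)
$b{\left(v \right)} = 1$
$k + b{\left(51 \right)} = -243 + 1 = -242$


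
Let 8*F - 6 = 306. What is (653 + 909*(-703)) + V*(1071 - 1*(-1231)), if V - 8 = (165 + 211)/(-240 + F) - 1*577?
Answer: -392456164/201 ≈ -1.9525e+6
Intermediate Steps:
F = 39 (F = 3/4 + (1/8)*306 = 3/4 + 153/4 = 39)
V = -114745/201 (V = 8 + ((165 + 211)/(-240 + 39) - 1*577) = 8 + (376/(-201) - 577) = 8 + (376*(-1/201) - 577) = 8 + (-376/201 - 577) = 8 - 116353/201 = -114745/201 ≈ -570.87)
(653 + 909*(-703)) + V*(1071 - 1*(-1231)) = (653 + 909*(-703)) - 114745*(1071 - 1*(-1231))/201 = (653 - 639027) - 114745*(1071 + 1231)/201 = -638374 - 114745/201*2302 = -638374 - 264142990/201 = -392456164/201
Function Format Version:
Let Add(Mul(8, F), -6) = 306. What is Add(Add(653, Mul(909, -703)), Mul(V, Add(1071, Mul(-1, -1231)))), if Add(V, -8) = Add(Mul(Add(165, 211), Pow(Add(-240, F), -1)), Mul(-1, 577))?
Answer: Rational(-392456164, 201) ≈ -1.9525e+6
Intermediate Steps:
F = 39 (F = Add(Rational(3, 4), Mul(Rational(1, 8), 306)) = Add(Rational(3, 4), Rational(153, 4)) = 39)
V = Rational(-114745, 201) (V = Add(8, Add(Mul(Add(165, 211), Pow(Add(-240, 39), -1)), Mul(-1, 577))) = Add(8, Add(Mul(376, Pow(-201, -1)), -577)) = Add(8, Add(Mul(376, Rational(-1, 201)), -577)) = Add(8, Add(Rational(-376, 201), -577)) = Add(8, Rational(-116353, 201)) = Rational(-114745, 201) ≈ -570.87)
Add(Add(653, Mul(909, -703)), Mul(V, Add(1071, Mul(-1, -1231)))) = Add(Add(653, Mul(909, -703)), Mul(Rational(-114745, 201), Add(1071, Mul(-1, -1231)))) = Add(Add(653, -639027), Mul(Rational(-114745, 201), Add(1071, 1231))) = Add(-638374, Mul(Rational(-114745, 201), 2302)) = Add(-638374, Rational(-264142990, 201)) = Rational(-392456164, 201)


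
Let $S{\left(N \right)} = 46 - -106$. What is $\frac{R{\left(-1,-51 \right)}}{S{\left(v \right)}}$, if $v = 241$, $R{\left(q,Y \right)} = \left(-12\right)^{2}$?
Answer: $\frac{18}{19} \approx 0.94737$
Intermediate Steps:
$R{\left(q,Y \right)} = 144$
$S{\left(N \right)} = 152$ ($S{\left(N \right)} = 46 + 106 = 152$)
$\frac{R{\left(-1,-51 \right)}}{S{\left(v \right)}} = \frac{144}{152} = 144 \cdot \frac{1}{152} = \frac{18}{19}$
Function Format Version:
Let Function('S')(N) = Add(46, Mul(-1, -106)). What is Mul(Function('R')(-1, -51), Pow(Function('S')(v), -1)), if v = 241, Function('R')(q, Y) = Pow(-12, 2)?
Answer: Rational(18, 19) ≈ 0.94737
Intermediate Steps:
Function('R')(q, Y) = 144
Function('S')(N) = 152 (Function('S')(N) = Add(46, 106) = 152)
Mul(Function('R')(-1, -51), Pow(Function('S')(v), -1)) = Mul(144, Pow(152, -1)) = Mul(144, Rational(1, 152)) = Rational(18, 19)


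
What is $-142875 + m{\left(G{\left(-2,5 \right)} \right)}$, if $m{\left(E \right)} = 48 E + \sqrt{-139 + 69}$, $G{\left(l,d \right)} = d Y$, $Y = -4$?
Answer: $-143835 + i \sqrt{70} \approx -1.4384 \cdot 10^{5} + 8.3666 i$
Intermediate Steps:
$G{\left(l,d \right)} = - 4 d$ ($G{\left(l,d \right)} = d \left(-4\right) = - 4 d$)
$m{\left(E \right)} = 48 E + i \sqrt{70}$ ($m{\left(E \right)} = 48 E + \sqrt{-70} = 48 E + i \sqrt{70}$)
$-142875 + m{\left(G{\left(-2,5 \right)} \right)} = -142875 + \left(48 \left(\left(-4\right) 5\right) + i \sqrt{70}\right) = -142875 + \left(48 \left(-20\right) + i \sqrt{70}\right) = -142875 - \left(960 - i \sqrt{70}\right) = -143835 + i \sqrt{70}$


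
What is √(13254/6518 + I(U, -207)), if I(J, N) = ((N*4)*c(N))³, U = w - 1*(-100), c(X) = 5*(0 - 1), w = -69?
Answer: √753650070839061393/3259 ≈ 2.6638e+5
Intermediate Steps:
c(X) = -5 (c(X) = 5*(-1) = -5)
U = 31 (U = -69 - 1*(-100) = -69 + 100 = 31)
I(J, N) = -8000*N³ (I(J, N) = ((N*4)*(-5))³ = ((4*N)*(-5))³ = (-20*N)³ = -8000*N³)
√(13254/6518 + I(U, -207)) = √(13254/6518 - 8000*(-207)³) = √(13254*(1/6518) - 8000*(-8869743)) = √(6627/3259 + 70957944000) = √(231251939502627/3259) = √753650070839061393/3259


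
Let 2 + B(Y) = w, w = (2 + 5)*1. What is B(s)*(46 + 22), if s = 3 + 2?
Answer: 340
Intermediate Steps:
s = 5
w = 7 (w = 7*1 = 7)
B(Y) = 5 (B(Y) = -2 + 7 = 5)
B(s)*(46 + 22) = 5*(46 + 22) = 5*68 = 340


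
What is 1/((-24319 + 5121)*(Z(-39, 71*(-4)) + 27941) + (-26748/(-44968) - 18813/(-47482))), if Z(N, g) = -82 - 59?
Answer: -133448161/71221870565356430 ≈ -1.8737e-9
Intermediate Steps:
Z(N, g) = -141
1/((-24319 + 5121)*(Z(-39, 71*(-4)) + 27941) + (-26748/(-44968) - 18813/(-47482))) = 1/((-24319 + 5121)*(-141 + 27941) + (-26748/(-44968) - 18813/(-47482))) = 1/(-19198*27800 + (-26748*(-1/44968) - 18813*(-1/47482))) = 1/(-533704400 + (6687/11242 + 18813/47482)) = 1/(-533704400 + 132251970/133448161) = 1/(-71221870565356430/133448161) = -133448161/71221870565356430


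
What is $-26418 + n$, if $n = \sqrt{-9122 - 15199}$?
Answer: $-26418 + 11 i \sqrt{201} \approx -26418.0 + 155.95 i$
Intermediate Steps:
$n = 11 i \sqrt{201}$ ($n = \sqrt{-24321} = 11 i \sqrt{201} \approx 155.95 i$)
$-26418 + n = -26418 + 11 i \sqrt{201}$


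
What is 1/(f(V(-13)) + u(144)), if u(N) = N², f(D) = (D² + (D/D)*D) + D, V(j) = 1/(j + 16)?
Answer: 9/186631 ≈ 4.8223e-5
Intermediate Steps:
V(j) = 1/(16 + j)
f(D) = D² + 2*D (f(D) = (D² + 1*D) + D = (D² + D) + D = (D + D²) + D = D² + 2*D)
1/(f(V(-13)) + u(144)) = 1/((2 + 1/(16 - 13))/(16 - 13) + 144²) = 1/((2 + 1/3)/3 + 20736) = 1/((2 + ⅓)/3 + 20736) = 1/((⅓)*(7/3) + 20736) = 1/(7/9 + 20736) = 1/(186631/9) = 9/186631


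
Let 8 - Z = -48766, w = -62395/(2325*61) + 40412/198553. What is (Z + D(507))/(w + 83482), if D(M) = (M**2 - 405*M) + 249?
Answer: 567346335957765/470165606395783 ≈ 1.2067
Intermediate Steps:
w = -1331456507/5631955845 (w = -62395/141825 + 40412*(1/198553) = -62395*1/141825 + 40412/198553 = -12479/28365 + 40412/198553 = -1331456507/5631955845 ≈ -0.23641)
D(M) = 249 + M**2 - 405*M
Z = 48774 (Z = 8 - 1*(-48766) = 8 + 48766 = 48774)
(Z + D(507))/(w + 83482) = (48774 + (249 + 507**2 - 405*507))/(-1331456507/5631955845 + 83482) = (48774 + (249 + 257049 - 205335))/(470165606395783/5631955845) = (48774 + 51963)*(5631955845/470165606395783) = 100737*(5631955845/470165606395783) = 567346335957765/470165606395783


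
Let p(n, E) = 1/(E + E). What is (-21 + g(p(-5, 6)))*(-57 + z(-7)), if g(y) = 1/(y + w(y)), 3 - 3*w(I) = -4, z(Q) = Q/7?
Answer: 1194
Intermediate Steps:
z(Q) = Q/7 (z(Q) = Q*(⅐) = Q/7)
w(I) = 7/3 (w(I) = 1 - ⅓*(-4) = 1 + 4/3 = 7/3)
p(n, E) = 1/(2*E)
g(y) = 1/(7/3 + y) (g(y) = 1/(y + 7/3) = 1/(7/3 + y))
(-21 + g(p(-5, 6)))*(-57 + z(-7)) = (-21 + 3/(7 + 3*((½)/6)))*(-57 + (⅐)*(-7)) = (-21 + 3/(7 + 3*((½)*(⅙))))*(-57 - 1) = (-21 + 3/(7 + 3*(1/12)))*(-58) = (-21 + 3/(7 + ¼))*(-58) = (-21 + 3/(29/4))*(-58) = (-21 + 3*(4/29))*(-58) = (-21 + 12/29)*(-58) = -597/29*(-58) = 1194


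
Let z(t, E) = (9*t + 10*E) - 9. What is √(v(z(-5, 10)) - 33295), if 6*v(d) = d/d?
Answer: I*√1198614/6 ≈ 182.47*I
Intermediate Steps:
z(t, E) = -9 + 9*t + 10*E
v(d) = ⅙ (v(d) = (d/d)/6 = (⅙)*1 = ⅙)
√(v(z(-5, 10)) - 33295) = √(⅙ - 33295) = √(-199769/6) = I*√1198614/6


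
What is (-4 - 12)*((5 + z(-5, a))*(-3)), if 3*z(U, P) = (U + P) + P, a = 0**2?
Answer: 160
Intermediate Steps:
a = 0
z(U, P) = U/3 + 2*P/3 (z(U, P) = ((U + P) + P)/3 = ((P + U) + P)/3 = (U + 2*P)/3 = U/3 + 2*P/3)
(-4 - 12)*((5 + z(-5, a))*(-3)) = (-4 - 12)*((5 + ((1/3)*(-5) + (2/3)*0))*(-3)) = -16*(5 + (-5/3 + 0))*(-3) = -16*(5 - 5/3)*(-3) = -160*(-3)/3 = -16*(-10) = 160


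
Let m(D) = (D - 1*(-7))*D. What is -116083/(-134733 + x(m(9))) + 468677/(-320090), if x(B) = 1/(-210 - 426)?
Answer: -16529163959033/27428572597010 ≈ -0.60263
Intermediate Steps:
m(D) = D*(7 + D) (m(D) = (D + 7)*D = (7 + D)*D = D*(7 + D))
x(B) = -1/636 (x(B) = 1/(-636) = -1/636)
-116083/(-134733 + x(m(9))) + 468677/(-320090) = -116083/(-134733 - 1/636) + 468677/(-320090) = -116083/(-85690189/636) + 468677*(-1/320090) = -116083*(-636/85690189) - 468677/320090 = 73828788/85690189 - 468677/320090 = -16529163959033/27428572597010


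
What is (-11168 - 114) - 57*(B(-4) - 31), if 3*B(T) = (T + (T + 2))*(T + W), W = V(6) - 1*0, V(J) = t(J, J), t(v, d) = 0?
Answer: -9971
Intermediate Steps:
V(J) = 0
W = 0 (W = 0 - 1*0 = 0 + 0 = 0)
B(T) = T*(2 + 2*T)/3 (B(T) = ((T + (T + 2))*(T + 0))/3 = ((T + (2 + T))*T)/3 = ((2 + 2*T)*T)/3 = (T*(2 + 2*T))/3 = T*(2 + 2*T)/3)
(-11168 - 114) - 57*(B(-4) - 31) = (-11168 - 114) - 57*((⅔)*(-4)*(1 - 4) - 31) = -11282 - 57*((⅔)*(-4)*(-3) - 31) = -11282 - 57*(8 - 31) = -11282 - 57*(-23) = -11282 + 1311 = -9971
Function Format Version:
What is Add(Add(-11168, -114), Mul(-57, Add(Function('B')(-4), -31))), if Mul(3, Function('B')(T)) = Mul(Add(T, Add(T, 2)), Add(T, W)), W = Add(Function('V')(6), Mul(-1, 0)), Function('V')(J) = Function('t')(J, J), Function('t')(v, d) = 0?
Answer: -9971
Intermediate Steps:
Function('V')(J) = 0
W = 0 (W = Add(0, Mul(-1, 0)) = Add(0, 0) = 0)
Function('B')(T) = Mul(Rational(1, 3), T, Add(2, Mul(2, T))) (Function('B')(T) = Mul(Rational(1, 3), Mul(Add(T, Add(T, 2)), Add(T, 0))) = Mul(Rational(1, 3), Mul(Add(T, Add(2, T)), T)) = Mul(Rational(1, 3), Mul(Add(2, Mul(2, T)), T)) = Mul(Rational(1, 3), Mul(T, Add(2, Mul(2, T)))) = Mul(Rational(1, 3), T, Add(2, Mul(2, T))))
Add(Add(-11168, -114), Mul(-57, Add(Function('B')(-4), -31))) = Add(Add(-11168, -114), Mul(-57, Add(Mul(Rational(2, 3), -4, Add(1, -4)), -31))) = Add(-11282, Mul(-57, Add(Mul(Rational(2, 3), -4, -3), -31))) = Add(-11282, Mul(-57, Add(8, -31))) = Add(-11282, Mul(-57, -23)) = Add(-11282, 1311) = -9971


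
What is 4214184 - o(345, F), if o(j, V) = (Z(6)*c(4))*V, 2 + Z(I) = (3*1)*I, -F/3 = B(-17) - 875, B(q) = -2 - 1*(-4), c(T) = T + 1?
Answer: 4004664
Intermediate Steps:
c(T) = 1 + T
B(q) = 2 (B(q) = -2 + 4 = 2)
F = 2619 (F = -3*(2 - 875) = -3*(-873) = 2619)
Z(I) = -2 + 3*I (Z(I) = -2 + (3*1)*I = -2 + 3*I)
o(j, V) = 80*V (o(j, V) = ((-2 + 3*6)*(1 + 4))*V = ((-2 + 18)*5)*V = (16*5)*V = 80*V)
4214184 - o(345, F) = 4214184 - 80*2619 = 4214184 - 1*209520 = 4214184 - 209520 = 4004664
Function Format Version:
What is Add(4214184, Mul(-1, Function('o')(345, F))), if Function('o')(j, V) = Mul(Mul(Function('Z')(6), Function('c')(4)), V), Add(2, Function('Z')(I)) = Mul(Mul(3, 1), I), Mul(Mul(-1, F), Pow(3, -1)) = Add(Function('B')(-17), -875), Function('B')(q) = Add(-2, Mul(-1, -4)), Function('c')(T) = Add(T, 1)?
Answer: 4004664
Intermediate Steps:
Function('c')(T) = Add(1, T)
Function('B')(q) = 2 (Function('B')(q) = Add(-2, 4) = 2)
F = 2619 (F = Mul(-3, Add(2, -875)) = Mul(-3, -873) = 2619)
Function('Z')(I) = Add(-2, Mul(3, I)) (Function('Z')(I) = Add(-2, Mul(Mul(3, 1), I)) = Add(-2, Mul(3, I)))
Function('o')(j, V) = Mul(80, V) (Function('o')(j, V) = Mul(Mul(Add(-2, Mul(3, 6)), Add(1, 4)), V) = Mul(Mul(Add(-2, 18), 5), V) = Mul(Mul(16, 5), V) = Mul(80, V))
Add(4214184, Mul(-1, Function('o')(345, F))) = Add(4214184, Mul(-1, Mul(80, 2619))) = Add(4214184, Mul(-1, 209520)) = Add(4214184, -209520) = 4004664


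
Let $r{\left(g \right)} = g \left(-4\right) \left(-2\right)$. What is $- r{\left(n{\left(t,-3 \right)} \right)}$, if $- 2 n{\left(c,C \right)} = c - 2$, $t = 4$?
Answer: $8$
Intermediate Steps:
$n{\left(c,C \right)} = 1 - \frac{c}{2}$ ($n{\left(c,C \right)} = - \frac{c - 2}{2} = - \frac{-2 + c}{2} = 1 - \frac{c}{2}$)
$r{\left(g \right)} = 8 g$ ($r{\left(g \right)} = - 4 g \left(-2\right) = 8 g$)
$- r{\left(n{\left(t,-3 \right)} \right)} = - 8 \left(1 - 2\right) = - 8 \left(-1\right) = \left(-1\right) \left(-8\right) = 8$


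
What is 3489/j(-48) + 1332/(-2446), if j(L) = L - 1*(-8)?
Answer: -4293687/48920 ≈ -87.770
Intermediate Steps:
j(L) = 8 + L (j(L) = L + 8 = 8 + L)
3489/j(-48) + 1332/(-2446) = 3489/(8 - 48) + 1332/(-2446) = 3489/(-40) + 1332*(-1/2446) = 3489*(-1/40) - 666/1223 = -3489/40 - 666/1223 = -4293687/48920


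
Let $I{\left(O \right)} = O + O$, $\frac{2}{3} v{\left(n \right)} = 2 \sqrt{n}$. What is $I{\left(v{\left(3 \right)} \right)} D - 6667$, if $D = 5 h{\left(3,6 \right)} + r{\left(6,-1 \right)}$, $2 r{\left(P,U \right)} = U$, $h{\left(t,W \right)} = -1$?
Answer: $-6667 - 33 \sqrt{3} \approx -6724.2$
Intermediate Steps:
$v{\left(n \right)} = 3 \sqrt{n}$ ($v{\left(n \right)} = \frac{3 \cdot 2 \sqrt{n}}{2} = 3 \sqrt{n}$)
$I{\left(O \right)} = 2 O$
$r{\left(P,U \right)} = \frac{U}{2}$
$D = - \frac{11}{2}$ ($D = 5 \left(-1\right) + \frac{1}{2} \left(-1\right) = -5 - \frac{1}{2} = - \frac{11}{2} \approx -5.5$)
$I{\left(v{\left(3 \right)} \right)} D - 6667 = 2 \cdot 3 \sqrt{3} \left(- \frac{11}{2}\right) - 6667 = 6 \sqrt{3} \left(- \frac{11}{2}\right) - 6667 = - 33 \sqrt{3} - 6667 = -6667 - 33 \sqrt{3}$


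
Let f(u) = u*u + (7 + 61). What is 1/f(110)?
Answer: 1/12168 ≈ 8.2183e-5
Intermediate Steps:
f(u) = 68 + u² (f(u) = u² + 68 = 68 + u²)
1/f(110) = 1/(68 + 110²) = 1/(68 + 12100) = 1/12168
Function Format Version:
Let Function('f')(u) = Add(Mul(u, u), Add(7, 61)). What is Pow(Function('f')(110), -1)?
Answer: Rational(1, 12168) ≈ 8.2183e-5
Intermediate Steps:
Function('f')(u) = Add(68, Pow(u, 2)) (Function('f')(u) = Add(Pow(u, 2), 68) = Add(68, Pow(u, 2)))
Pow(Function('f')(110), -1) = Pow(Add(68, Pow(110, 2)), -1) = Pow(Add(68, 12100), -1) = Pow(12168, -1) = Rational(1, 12168)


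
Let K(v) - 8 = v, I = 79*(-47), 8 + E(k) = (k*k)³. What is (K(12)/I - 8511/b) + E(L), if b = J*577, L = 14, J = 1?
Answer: 16131236703845/2142401 ≈ 7.5295e+6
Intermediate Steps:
E(k) = -8 + k⁶ (E(k) = -8 + (k*k)³ = -8 + (k²)³ = -8 + k⁶)
I = -3713
K(v) = 8 + v
b = 577 (b = 1*577 = 577)
(K(12)/I - 8511/b) + E(L) = ((8 + 12)/(-3713) - 8511/577) + (-8 + 14⁶) = (20*(-1/3713) - 8511*1/577) + (-8 + 7529536) = (-20/3713 - 8511/577) + 7529528 = -31612883/2142401 + 7529528 = 16131236703845/2142401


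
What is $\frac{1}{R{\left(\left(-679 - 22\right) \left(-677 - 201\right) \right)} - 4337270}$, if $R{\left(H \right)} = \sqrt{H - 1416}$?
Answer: $- \frac{2168635}{9405955219419} - \frac{\sqrt{614062}}{18811910438838} \approx -2.306 \cdot 10^{-7}$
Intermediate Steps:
$R{\left(H \right)} = \sqrt{-1416 + H}$
$\frac{1}{R{\left(\left(-679 - 22\right) \left(-677 - 201\right) \right)} - 4337270} = \frac{1}{\sqrt{-1416 + \left(-679 - 22\right) \left(-677 - 201\right)} - 4337270} = \frac{1}{\sqrt{-1416 - -615478} - 4337270} = \frac{1}{\sqrt{-1416 + 615478} - 4337270} = \frac{1}{\sqrt{614062} - 4337270} = \frac{1}{-4337270 + \sqrt{614062}}$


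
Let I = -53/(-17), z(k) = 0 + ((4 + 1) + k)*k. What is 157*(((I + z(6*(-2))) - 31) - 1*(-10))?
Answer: 176468/17 ≈ 10380.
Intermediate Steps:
z(k) = k*(5 + k) (z(k) = 0 + (5 + k)*k = 0 + k*(5 + k) = k*(5 + k))
I = 53/17 (I = -53*(-1/17) = 53/17 ≈ 3.1176)
157*(((I + z(6*(-2))) - 31) - 1*(-10)) = 157*(((53/17 + (6*(-2))*(5 + 6*(-2))) - 31) - 1*(-10)) = 157*(((53/17 - 12*(5 - 12)) - 31) + 10) = 157*(((53/17 - 12*(-7)) - 31) + 10) = 157*(((53/17 + 84) - 31) + 10) = 157*((1481/17 - 31) + 10) = 157*(954/17 + 10) = 157*(1124/17) = 176468/17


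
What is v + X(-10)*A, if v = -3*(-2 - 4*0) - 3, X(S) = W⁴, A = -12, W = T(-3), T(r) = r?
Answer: -969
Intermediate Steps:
W = -3
X(S) = 81 (X(S) = (-3)⁴ = 81)
v = 3 (v = -3*(-2 + 0) - 3 = -3*(-2) - 3 = 6 - 3 = 3)
v + X(-10)*A = 3 + 81*(-12) = 3 - 972 = -969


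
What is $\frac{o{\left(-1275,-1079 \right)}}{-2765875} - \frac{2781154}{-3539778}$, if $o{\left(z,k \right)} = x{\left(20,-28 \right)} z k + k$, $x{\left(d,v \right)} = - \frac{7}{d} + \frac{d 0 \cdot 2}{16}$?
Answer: $\frac{18801120242759}{19581166951500} \approx 0.96016$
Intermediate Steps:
$x{\left(d,v \right)} = - \frac{7}{d}$ ($x{\left(d,v \right)} = - \frac{7}{d} + 0 \cdot 2 \cdot \frac{1}{16} = - \frac{7}{d} + 0 \cdot \frac{1}{16} = - \frac{7}{d} + 0 = - \frac{7}{d}$)
$o{\left(z,k \right)} = k - \frac{7 k z}{20}$ ($o{\left(z,k \right)} = - \frac{7}{20} z k + k = \left(-7\right) \frac{1}{20} z k + k = - \frac{7 z}{20} k + k = - \frac{7 k z}{20} + k = k - \frac{7 k z}{20}$)
$\frac{o{\left(-1275,-1079 \right)}}{-2765875} - \frac{2781154}{-3539778} = \frac{\frac{1}{20} \left(-1079\right) \left(20 - -8925\right)}{-2765875} - \frac{2781154}{-3539778} = \frac{1}{20} \left(-1079\right) \left(20 + 8925\right) \left(- \frac{1}{2765875}\right) - - \frac{1390577}{1769889} = \frac{1}{20} \left(-1079\right) 8945 \left(- \frac{1}{2765875}\right) + \frac{1390577}{1769889} = \left(- \frac{1930331}{4}\right) \left(- \frac{1}{2765875}\right) + \frac{1390577}{1769889} = \frac{1930331}{11063500} + \frac{1390577}{1769889} = \frac{18801120242759}{19581166951500}$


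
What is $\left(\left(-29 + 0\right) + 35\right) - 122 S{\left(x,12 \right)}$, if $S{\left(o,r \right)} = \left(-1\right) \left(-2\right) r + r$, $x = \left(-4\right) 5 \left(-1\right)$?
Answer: $-4386$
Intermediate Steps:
$x = 20$ ($x = \left(-20\right) \left(-1\right) = 20$)
$S{\left(o,r \right)} = 3 r$ ($S{\left(o,r \right)} = 2 r + r = 3 r$)
$\left(\left(-29 + 0\right) + 35\right) - 122 S{\left(x,12 \right)} = \left(\left(-29 + 0\right) + 35\right) - 122 \cdot 3 \cdot 12 = \left(-29 + 35\right) - 4392 = 6 - 4392 = -4386$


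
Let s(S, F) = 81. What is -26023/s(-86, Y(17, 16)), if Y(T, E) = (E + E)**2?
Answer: -26023/81 ≈ -321.27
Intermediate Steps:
Y(T, E) = 4*E**2 (Y(T, E) = (2*E)**2 = 4*E**2)
-26023/s(-86, Y(17, 16)) = -26023/81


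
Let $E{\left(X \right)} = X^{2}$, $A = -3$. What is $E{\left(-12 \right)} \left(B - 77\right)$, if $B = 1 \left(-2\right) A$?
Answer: $-10224$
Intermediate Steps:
$B = 6$ ($B = 1 \left(-2\right) \left(-3\right) = \left(-2\right) \left(-3\right) = 6$)
$E{\left(-12 \right)} \left(B - 77\right) = \left(-12\right)^{2} \left(6 - 77\right) = 144 \left(-71\right) = -10224$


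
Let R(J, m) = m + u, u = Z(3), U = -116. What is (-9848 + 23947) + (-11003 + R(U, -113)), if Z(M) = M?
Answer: 2986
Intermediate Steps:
u = 3
R(J, m) = 3 + m (R(J, m) = m + 3 = 3 + m)
(-9848 + 23947) + (-11003 + R(U, -113)) = (-9848 + 23947) + (-11003 + (3 - 113)) = 14099 + (-11003 - 110) = 14099 - 11113 = 2986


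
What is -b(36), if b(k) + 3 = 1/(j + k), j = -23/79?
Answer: 8384/2821 ≈ 2.9720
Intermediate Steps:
j = -23/79 (j = -23*1/79 = -23/79 ≈ -0.29114)
b(k) = -3 + 1/(-23/79 + k)
-b(36) = -(148 - 237*36)/(-23 + 79*36) = -(148 - 8532)/(-23 + 2844) = -(-8384)/2821 = -1*(-8384/2821) = 8384/2821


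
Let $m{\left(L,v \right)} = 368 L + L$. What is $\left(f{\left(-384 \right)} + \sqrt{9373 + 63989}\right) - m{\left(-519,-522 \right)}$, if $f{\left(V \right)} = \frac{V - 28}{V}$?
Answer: $\frac{18385159}{96} + \sqrt{73362} \approx 1.9178 \cdot 10^{5}$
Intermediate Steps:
$m{\left(L,v \right)} = 369 L$
$f{\left(V \right)} = \frac{-28 + V}{V}$
$\left(f{\left(-384 \right)} + \sqrt{9373 + 63989}\right) - m{\left(-519,-522 \right)} = \left(\frac{-28 - 384}{-384} + \sqrt{9373 + 63989}\right) - 369 \left(-519\right) = \left(\left(- \frac{1}{384}\right) \left(-412\right) + \sqrt{73362}\right) - -191511 = \left(\frac{103}{96} + \sqrt{73362}\right) + 191511 = \frac{18385159}{96} + \sqrt{73362}$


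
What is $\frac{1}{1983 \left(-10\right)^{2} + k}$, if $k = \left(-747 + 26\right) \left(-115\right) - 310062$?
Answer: $- \frac{1}{28847} \approx -3.4666 \cdot 10^{-5}$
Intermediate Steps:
$k = -227147$ ($k = \left(-721\right) \left(-115\right) - 310062 = 82915 - 310062 = -227147$)
$\frac{1}{1983 \left(-10\right)^{2} + k} = \frac{1}{1983 \left(-10\right)^{2} - 227147} = \frac{1}{1983 \cdot 100 - 227147} = \frac{1}{198300 - 227147} = \frac{1}{-28847} = - \frac{1}{28847}$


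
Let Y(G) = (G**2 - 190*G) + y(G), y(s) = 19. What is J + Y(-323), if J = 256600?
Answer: 422318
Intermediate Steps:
Y(G) = 19 + G**2 - 190*G (Y(G) = (G**2 - 190*G) + 19 = 19 + G**2 - 190*G)
J + Y(-323) = 256600 + (19 + (-323)**2 - 190*(-323)) = 256600 + (19 + 104329 + 61370) = 256600 + 165718 = 422318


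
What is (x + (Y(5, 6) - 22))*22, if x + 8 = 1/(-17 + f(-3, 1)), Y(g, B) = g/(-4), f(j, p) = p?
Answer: -5511/8 ≈ -688.88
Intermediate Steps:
Y(g, B) = -g/4 (Y(g, B) = g*(-¼) = -g/4)
x = -129/16 (x = -8 + 1/(-17 + 1) = -8 + 1/(-16) = -8 - 1/16 = -129/16 ≈ -8.0625)
(x + (Y(5, 6) - 22))*22 = (-129/16 + (-¼*5 - 22))*22 = (-129/16 + (-5/4 - 22))*22 = (-129/16 - 93/4)*22 = -501/16*22 = -5511/8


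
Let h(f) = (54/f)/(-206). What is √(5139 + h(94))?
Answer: 3*√53526152758/9682 ≈ 71.687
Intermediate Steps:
h(f) = -27/(103*f) (h(f) = (54/f)*(-1/206) = -27/(103*f))
√(5139 + h(94)) = √(5139 - 27/103/94) = √(5139 - 27/103*1/94) = √(5139 - 27/9682) = √(49755771/9682) = 3*√53526152758/9682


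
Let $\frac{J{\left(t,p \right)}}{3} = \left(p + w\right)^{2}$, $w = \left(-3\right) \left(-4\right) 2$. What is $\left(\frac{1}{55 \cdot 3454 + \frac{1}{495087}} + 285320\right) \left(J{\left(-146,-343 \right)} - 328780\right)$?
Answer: $- \frac{630537873478056278879}{94051677391} \approx -6.7042 \cdot 10^{9}$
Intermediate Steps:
$w = 24$ ($w = 12 \cdot 2 = 24$)
$J{\left(t,p \right)} = 3 \left(24 + p\right)^{2}$ ($J{\left(t,p \right)} = 3 \left(p + 24\right)^{2} = 3 \left(24 + p\right)^{2}$)
$\left(\frac{1}{55 \cdot 3454 + \frac{1}{495087}} + 285320\right) \left(J{\left(-146,-343 \right)} - 328780\right) = \left(\frac{1}{55 \cdot 3454 + \frac{1}{495087}} + 285320\right) \left(3 \left(24 - 343\right)^{2} - 328780\right) = \left(\frac{1}{189970 + \frac{1}{495087}} + 285320\right) \left(3 \left(-319\right)^{2} - 328780\right) = \left(\frac{1}{\frac{94051677391}{495087}} + 285320\right) \left(3 \cdot 101761 - 328780\right) = \left(\frac{495087}{94051677391} + 285320\right) \left(305283 - 328780\right) = \frac{26834824593695207}{94051677391} \left(-23497\right) = - \frac{630537873478056278879}{94051677391}$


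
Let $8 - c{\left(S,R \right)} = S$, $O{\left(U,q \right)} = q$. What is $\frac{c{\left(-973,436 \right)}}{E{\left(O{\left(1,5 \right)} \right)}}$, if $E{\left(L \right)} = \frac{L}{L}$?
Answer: $981$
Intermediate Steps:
$c{\left(S,R \right)} = 8 - S$
$E{\left(L \right)} = 1$
$\frac{c{\left(-973,436 \right)}}{E{\left(O{\left(1,5 \right)} \right)}} = \frac{8 - -973}{1} = \left(8 + 973\right) 1 = 981 \cdot 1 = 981$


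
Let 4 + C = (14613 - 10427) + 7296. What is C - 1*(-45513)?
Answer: 56991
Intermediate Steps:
C = 11478 (C = -4 + ((14613 - 10427) + 7296) = -4 + (4186 + 7296) = -4 + 11482 = 11478)
C - 1*(-45513) = 11478 - 1*(-45513) = 11478 + 45513 = 56991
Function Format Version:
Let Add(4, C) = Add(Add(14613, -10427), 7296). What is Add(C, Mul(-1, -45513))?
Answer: 56991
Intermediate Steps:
C = 11478 (C = Add(-4, Add(Add(14613, -10427), 7296)) = Add(-4, Add(4186, 7296)) = Add(-4, 11482) = 11478)
Add(C, Mul(-1, -45513)) = Add(11478, Mul(-1, -45513)) = Add(11478, 45513) = 56991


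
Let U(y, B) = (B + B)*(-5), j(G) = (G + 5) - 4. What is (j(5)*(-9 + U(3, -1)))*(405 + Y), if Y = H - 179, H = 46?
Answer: 1632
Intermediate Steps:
j(G) = 1 + G (j(G) = (5 + G) - 4 = 1 + G)
U(y, B) = -10*B (U(y, B) = (2*B)*(-5) = -10*B)
Y = -133 (Y = 46 - 179 = -133)
(j(5)*(-9 + U(3, -1)))*(405 + Y) = ((1 + 5)*(-9 - 10*(-1)))*(405 - 133) = (6*(-9 + 10))*272 = (6*1)*272 = 6*272 = 1632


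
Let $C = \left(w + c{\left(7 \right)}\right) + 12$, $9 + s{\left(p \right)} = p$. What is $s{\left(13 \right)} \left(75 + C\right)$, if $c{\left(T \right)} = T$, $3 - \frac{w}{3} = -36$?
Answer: $844$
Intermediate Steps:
$w = 117$ ($w = 9 - -108 = 9 + 108 = 117$)
$s{\left(p \right)} = -9 + p$
$C = 136$ ($C = \left(117 + 7\right) + 12 = 124 + 12 = 136$)
$s{\left(13 \right)} \left(75 + C\right) = \left(-9 + 13\right) \left(75 + 136\right) = 4 \cdot 211 = 844$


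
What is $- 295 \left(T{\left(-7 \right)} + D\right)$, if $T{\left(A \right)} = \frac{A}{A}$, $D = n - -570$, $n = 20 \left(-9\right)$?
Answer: $-115345$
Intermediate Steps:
$n = -180$
$D = 390$ ($D = -180 - -570 = -180 + 570 = 390$)
$T{\left(A \right)} = 1$
$- 295 \left(T{\left(-7 \right)} + D\right) = - 295 \left(1 + 390\right) = \left(-295\right) 391 = -115345$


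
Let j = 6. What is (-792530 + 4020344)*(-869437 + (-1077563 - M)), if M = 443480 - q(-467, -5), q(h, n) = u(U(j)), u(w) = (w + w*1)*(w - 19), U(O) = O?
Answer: -7716528349704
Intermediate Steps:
u(w) = 2*w*(-19 + w) (u(w) = (w + w)*(-19 + w) = (2*w)*(-19 + w) = 2*w*(-19 + w))
q(h, n) = -156 (q(h, n) = 2*6*(-19 + 6) = 2*6*(-13) = -156)
M = 443636 (M = 443480 - 1*(-156) = 443480 + 156 = 443636)
(-792530 + 4020344)*(-869437 + (-1077563 - M)) = (-792530 + 4020344)*(-869437 + (-1077563 - 1*443636)) = 3227814*(-869437 + (-1077563 - 443636)) = 3227814*(-869437 - 1521199) = 3227814*(-2390636) = -7716528349704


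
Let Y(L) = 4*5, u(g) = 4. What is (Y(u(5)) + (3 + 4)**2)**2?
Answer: 4761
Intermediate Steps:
Y(L) = 20
(Y(u(5)) + (3 + 4)**2)**2 = (20 + (3 + 4)**2)**2 = (20 + 7**2)**2 = (20 + 49)**2 = 69**2 = 4761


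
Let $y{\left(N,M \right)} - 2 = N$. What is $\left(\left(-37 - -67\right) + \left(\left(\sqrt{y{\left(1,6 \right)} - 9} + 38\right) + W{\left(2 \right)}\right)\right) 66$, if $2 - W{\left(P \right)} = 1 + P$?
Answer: $4422 + 66 i \sqrt{6} \approx 4422.0 + 161.67 i$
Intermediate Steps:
$y{\left(N,M \right)} = 2 + N$
$W{\left(P \right)} = 1 - P$ ($W{\left(P \right)} = 2 - \left(1 + P\right) = 1 - P$)
$\left(\left(-37 - -67\right) + \left(\left(\sqrt{y{\left(1,6 \right)} - 9} + 38\right) + W{\left(2 \right)}\right)\right) 66 = \left(\left(-37 - -67\right) + \left(\left(\sqrt{\left(2 + 1\right) - 9} + 38\right) + \left(1 - 2\right)\right)\right) 66 = \left(\left(-37 + 67\right) + \left(\left(\sqrt{3 - 9} + 38\right) + \left(1 - 2\right)\right)\right) 66 = \left(30 + \left(\left(\sqrt{-6} + 38\right) - 1\right)\right) 66 = \left(30 + \left(\left(i \sqrt{6} + 38\right) - 1\right)\right) 66 = \left(30 + \left(\left(38 + i \sqrt{6}\right) - 1\right)\right) 66 = \left(30 + \left(37 + i \sqrt{6}\right)\right) 66 = \left(67 + i \sqrt{6}\right) 66 = 4422 + 66 i \sqrt{6}$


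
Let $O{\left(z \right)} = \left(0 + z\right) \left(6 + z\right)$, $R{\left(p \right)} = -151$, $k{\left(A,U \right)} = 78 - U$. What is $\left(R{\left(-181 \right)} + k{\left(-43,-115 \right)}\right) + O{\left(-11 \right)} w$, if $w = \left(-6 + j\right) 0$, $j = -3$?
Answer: $42$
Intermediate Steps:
$w = 0$ ($w = \left(-6 - 3\right) 0 = \left(-9\right) 0 = 0$)
$O{\left(z \right)} = z \left(6 + z\right)$
$\left(R{\left(-181 \right)} + k{\left(-43,-115 \right)}\right) + O{\left(-11 \right)} w = \left(-151 + \left(78 - -115\right)\right) + - 11 \left(6 - 11\right) 0 = \left(-151 + \left(78 + 115\right)\right) + \left(-11\right) \left(-5\right) 0 = \left(-151 + 193\right) + 55 \cdot 0 = 42 + 0 = 42$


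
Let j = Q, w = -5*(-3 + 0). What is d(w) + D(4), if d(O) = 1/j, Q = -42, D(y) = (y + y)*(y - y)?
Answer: -1/42 ≈ -0.023810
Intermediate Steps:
D(y) = 0 (D(y) = (2*y)*0 = 0)
w = 15 (w = -5*(-3) = 15)
j = -42
d(O) = -1/42 (d(O) = 1/(-42) = -1/42)
d(w) + D(4) = -1/42 + 0 = -1/42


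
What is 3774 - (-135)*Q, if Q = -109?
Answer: -10941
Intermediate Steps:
3774 - (-135)*Q = 3774 - (-135)*(-109) = 3774 - 1*14715 = 3774 - 14715 = -10941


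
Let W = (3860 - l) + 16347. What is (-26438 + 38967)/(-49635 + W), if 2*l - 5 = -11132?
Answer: -2278/4339 ≈ -0.52501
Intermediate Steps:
l = -11127/2 (l = 5/2 + (½)*(-11132) = 5/2 - 5566 = -11127/2 ≈ -5563.5)
W = 51541/2 (W = (3860 - 1*(-11127/2)) + 16347 = (3860 + 11127/2) + 16347 = 18847/2 + 16347 = 51541/2 ≈ 25771.)
(-26438 + 38967)/(-49635 + W) = (-26438 + 38967)/(-49635 + 51541/2) = 12529/(-47729/2) = 12529*(-2/47729) = -2278/4339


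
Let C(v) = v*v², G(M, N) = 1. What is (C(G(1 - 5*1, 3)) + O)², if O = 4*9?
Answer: 1369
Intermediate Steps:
O = 36
C(v) = v³
(C(G(1 - 5*1, 3)) + O)² = (1³ + 36)² = (1 + 36)² = 37² = 1369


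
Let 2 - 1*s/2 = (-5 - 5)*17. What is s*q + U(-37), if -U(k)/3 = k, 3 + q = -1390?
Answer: -479081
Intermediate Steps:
q = -1393 (q = -3 - 1390 = -1393)
s = 344 (s = 4 - 2*(-5 - 5)*17 = 4 - (-20)*17 = 4 - 2*(-170) = 4 + 340 = 344)
U(k) = -3*k
s*q + U(-37) = 344*(-1393) - 3*(-37) = -479192 + 111 = -479081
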